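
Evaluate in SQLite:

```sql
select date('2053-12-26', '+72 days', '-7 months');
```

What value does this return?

Applying '+72 days' to 2053-12-26: counting 72 days forward gives 2054-03-08.
Adding -7 months to 2054-03-08 gives 2053-08-08.

2053-08-08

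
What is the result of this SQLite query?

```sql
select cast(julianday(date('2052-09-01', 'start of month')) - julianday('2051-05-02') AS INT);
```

`start of month` rewinds 2052-09-01 to 2052-09-01.
29 days remain in May 2051 after the 2nd (31 − 2).
Full months from June 2051 through August 2052 contribute their day counts.
Then 1 day into September 2052.
Total: 29 + 30 + 31 + 31 + 30 + 31 + 30 + 31 + 31 + 29 + 31 + 30 + 31 + 30 + 31 + 31 + 1 = 488.

488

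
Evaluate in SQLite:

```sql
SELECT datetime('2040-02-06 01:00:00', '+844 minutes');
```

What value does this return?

844 minutes = 14h 4m; +844 minutes from 2040-02-06 01:00:00 is 2040-02-06 15:04:00.

2040-02-06 15:04:00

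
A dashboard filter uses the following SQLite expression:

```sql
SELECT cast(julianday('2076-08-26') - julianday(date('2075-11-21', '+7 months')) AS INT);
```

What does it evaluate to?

Adding +7 months to 2075-11-21 gives 2076-06-21.
9 days remain in June 2076 after the 21st (30 − 21).
July 2076: 31 days.
Then 26 days into August 2076.
Total: 9 + 31 + 26 = 66.

66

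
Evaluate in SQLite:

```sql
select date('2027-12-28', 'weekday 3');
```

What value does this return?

`weekday 3` advances to the next Wednesday; 2027-12-28 is a Tuesday, so it moves forward to 2027-12-29.

2027-12-29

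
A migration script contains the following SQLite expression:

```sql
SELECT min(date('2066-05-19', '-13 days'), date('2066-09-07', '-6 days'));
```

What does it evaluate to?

date('2066-05-19', '-13 days') → 2066-05-06.
date('2066-09-07', '-6 days') → 2066-09-01.
Earlier of the two is 2066-05-06.

2066-05-06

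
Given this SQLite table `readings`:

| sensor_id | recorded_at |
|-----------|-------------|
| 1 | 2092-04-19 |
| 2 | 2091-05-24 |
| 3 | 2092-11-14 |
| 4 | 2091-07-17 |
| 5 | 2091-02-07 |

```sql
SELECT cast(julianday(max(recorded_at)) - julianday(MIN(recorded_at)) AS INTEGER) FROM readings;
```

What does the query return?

646

MIN = 2091-02-07, MAX = 2092-11-14.
21 days remain in February 2091 after the 7th (28 − 7).
Full months from March 2091 through October 2092 contribute their day counts.
Then 14 days into November 2092.
Total: 21 + 31 + 30 + 31 + 30 + 31 + 31 + 30 + 31 + 30 + 31 + 31 + 29 + 31 + 30 + 31 + 30 + 31 + 31 + 30 + 31 + 14 = 646.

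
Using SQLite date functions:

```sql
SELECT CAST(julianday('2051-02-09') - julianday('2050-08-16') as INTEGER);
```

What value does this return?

177

15 days remain in August 2050 after the 16th (31 − 16).
September 2050: 30 days.
October 2050: 31 days.
November 2050: 30 days.
December 2050: 31 days.
January 2051: 31 days.
Then 9 days into February 2051.
Total: 15 + 30 + 31 + 30 + 31 + 31 + 9 = 177.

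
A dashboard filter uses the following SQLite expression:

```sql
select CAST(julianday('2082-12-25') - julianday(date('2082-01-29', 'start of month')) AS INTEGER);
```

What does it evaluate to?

`start of month` rewinds 2082-01-29 to 2082-01-01.
30 days remain in January 2082 after the 1st (31 − 1).
Full months from February 2082 through November 2082 contribute their day counts.
Then 25 days into December 2082.
Total: 30 + 28 + 31 + 30 + 31 + 30 + 31 + 31 + 30 + 31 + 30 + 25 = 358.

358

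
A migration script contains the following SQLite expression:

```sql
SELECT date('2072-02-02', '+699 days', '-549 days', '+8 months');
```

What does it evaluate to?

Applying '+699 days' to 2072-02-02: counting 699 days forward gives 2074-01-01.
Applying '-549 days' to 2074-01-01: counting 549 days back gives 2072-07-01.
Adding +8 months to 2072-07-01 gives 2073-03-01.

2073-03-01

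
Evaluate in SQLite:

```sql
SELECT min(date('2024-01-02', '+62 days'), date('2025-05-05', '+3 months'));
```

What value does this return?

date('2024-01-02', '+62 days') → 2024-03-04.
date('2025-05-05', '+3 months') → 2025-08-05.
Earlier of the two is 2024-03-04.

2024-03-04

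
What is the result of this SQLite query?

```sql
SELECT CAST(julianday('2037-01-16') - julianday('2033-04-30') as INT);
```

0 days remain in April 2033 after the 30th (30 − 30).
Full months from May 2033 through December 2036 contribute their day counts.
Then 16 days into January 2037.
Total: 0 + 31 + 30 + 31 + 31 + 30 + 31 + 30 + 31 + 31 + 28 + 31 + 30 + 31 + 30 + 31 + 31 + 30 + 31 + 30 + 31 + 31 + 28 + 31 + 30 + 31 + 30 + 31 + 31 + 30 + 31 + 30 + 31 + 31 + 29 + 31 + 30 + 31 + 30 + 31 + 31 + 30 + 31 + 30 + 31 + 16 = 1357.

1357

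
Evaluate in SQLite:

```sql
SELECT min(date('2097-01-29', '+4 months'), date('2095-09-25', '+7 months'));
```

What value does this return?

2096-04-25

date('2097-01-29', '+4 months') → 2097-05-29.
date('2095-09-25', '+7 months') → 2096-04-25.
Earlier of the two is 2096-04-25.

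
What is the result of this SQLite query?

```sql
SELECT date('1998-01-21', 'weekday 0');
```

`weekday 0` advances to the next Sunday; 1998-01-21 is a Wednesday, so it moves forward to 1998-01-25.

1998-01-25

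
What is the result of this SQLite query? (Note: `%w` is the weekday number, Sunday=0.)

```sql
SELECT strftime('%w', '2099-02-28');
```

6

2099-02-28 is a Saturday; with Sunday=0 that is 6.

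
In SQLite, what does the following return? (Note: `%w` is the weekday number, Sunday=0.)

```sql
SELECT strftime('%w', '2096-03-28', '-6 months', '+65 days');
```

5

First apply '-6 months', '+65 days': 2096-03-28 → 2095-12-02.
2095-12-02 is a Friday; with Sunday=0 that is 5.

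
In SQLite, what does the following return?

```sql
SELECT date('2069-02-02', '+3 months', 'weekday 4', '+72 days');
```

2069-07-13

Adding +3 months to 2069-02-02 gives 2069-05-02.
`weekday 4` advances to the next Thursday; 2069-05-02 is already a Thursday, so it stays at 2069-05-02.
Applying '+72 days' to 2069-05-02: counting 72 days forward gives 2069-07-13.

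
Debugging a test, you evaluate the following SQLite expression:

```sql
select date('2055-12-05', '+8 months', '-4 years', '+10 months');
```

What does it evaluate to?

2053-06-05

Adding +8 months to 2055-12-05 gives 2056-08-05.
Adding -4 years to 2056-08-05 gives 2052-08-05.
Adding +10 months to 2052-08-05 gives 2053-06-05.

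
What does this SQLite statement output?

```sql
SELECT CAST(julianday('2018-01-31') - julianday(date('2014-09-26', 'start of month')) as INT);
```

1248

`start of month` rewinds 2014-09-26 to 2014-09-01.
29 days remain in September 2014 after the 1st (30 − 1).
Full months from October 2014 through December 2017 contribute their day counts.
Then 31 days into January 2018.
Total: 29 + 31 + 30 + 31 + 31 + 28 + 31 + 30 + 31 + 30 + 31 + 31 + 30 + 31 + 30 + 31 + 31 + 29 + 31 + 30 + 31 + 30 + 31 + 31 + 30 + 31 + 30 + 31 + 31 + 28 + 31 + 30 + 31 + 30 + 31 + 31 + 30 + 31 + 30 + 31 + 31 = 1248.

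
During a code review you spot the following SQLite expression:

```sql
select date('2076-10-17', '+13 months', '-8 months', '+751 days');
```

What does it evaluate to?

Adding +13 months to 2076-10-17 gives 2077-11-17.
Adding -8 months to 2077-11-17 gives 2077-03-17.
Applying '+751 days' to 2077-03-17: counting 751 days forward gives 2079-04-07.

2079-04-07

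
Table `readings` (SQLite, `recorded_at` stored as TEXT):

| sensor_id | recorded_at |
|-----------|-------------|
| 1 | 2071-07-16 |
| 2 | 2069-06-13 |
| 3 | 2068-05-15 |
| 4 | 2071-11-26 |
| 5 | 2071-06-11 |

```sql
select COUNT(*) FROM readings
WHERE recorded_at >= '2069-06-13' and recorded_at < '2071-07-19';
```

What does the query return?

Rows in [2069-06-13, 2071-07-19): 2071-07-16, 2069-06-13, 2071-06-11 → 3 rows.

3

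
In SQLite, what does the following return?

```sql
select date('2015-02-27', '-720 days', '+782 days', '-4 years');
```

Applying '-720 days' to 2015-02-27: counting 720 days back gives 2013-03-09.
Applying '+782 days' to 2013-03-09: counting 782 days forward gives 2015-04-30.
Adding -4 years to 2015-04-30 gives 2011-04-30.

2011-04-30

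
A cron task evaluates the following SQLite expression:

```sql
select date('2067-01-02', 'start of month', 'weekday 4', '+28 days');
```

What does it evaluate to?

2067-02-03

`start of month` rewinds 2067-01-02 to 2067-01-01.
`weekday 4` advances to the next Thursday; 2067-01-01 is a Saturday, so it moves forward to 2067-01-06.
January 2067 has 31 days; 25 remain after the 6th, so 26 days reach 2067-02-01.
Advancing 2 more days within February lands on 2067-02-03.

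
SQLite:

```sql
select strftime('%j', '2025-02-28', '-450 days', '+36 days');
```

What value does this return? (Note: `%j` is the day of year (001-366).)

First apply '-450 days', '+36 days': 2025-02-28 → 2024-01-11.
Day-of-year for 2024-01-11: days since 2024-01-01 inclusive = 11, zero-padded to 011.

011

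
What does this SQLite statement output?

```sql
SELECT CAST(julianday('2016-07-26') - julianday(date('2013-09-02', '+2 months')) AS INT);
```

Adding +2 months to 2013-09-02 gives 2013-11-02.
28 days remain in November 2013 after the 2nd (30 − 2).
Full months from December 2013 through June 2016 contribute their day counts.
Then 26 days into July 2016.
Total: 28 + 31 + 31 + 28 + 31 + 30 + 31 + 30 + 31 + 31 + 30 + 31 + 30 + 31 + 31 + 28 + 31 + 30 + 31 + 30 + 31 + 31 + 30 + 31 + 30 + 31 + 31 + 29 + 31 + 30 + 31 + 30 + 26 = 997.

997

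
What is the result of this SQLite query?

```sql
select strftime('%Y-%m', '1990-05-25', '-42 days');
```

1990-04

First apply '-42 days': 1990-05-25 → 1990-04-13.
`%Y-%m` extracts the year-month: 1990-04.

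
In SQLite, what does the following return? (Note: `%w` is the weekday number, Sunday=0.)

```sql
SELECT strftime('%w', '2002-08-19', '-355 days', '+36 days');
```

First apply '-355 days', '+36 days': 2002-08-19 → 2001-10-04.
2001-10-04 is a Thursday; with Sunday=0 that is 4.

4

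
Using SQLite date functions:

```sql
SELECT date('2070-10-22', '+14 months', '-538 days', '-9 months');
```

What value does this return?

Adding +14 months to 2070-10-22 gives 2071-12-22.
Applying '-538 days' to 2071-12-22: counting 538 days back gives 2070-07-02.
Adding -9 months to 2070-07-02 gives 2069-10-02.

2069-10-02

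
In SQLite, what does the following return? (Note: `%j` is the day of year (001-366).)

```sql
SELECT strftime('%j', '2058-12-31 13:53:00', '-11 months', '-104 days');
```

292

First apply '-11 months', '-104 days': 2058-12-31 13:53:00 → 2057-10-19 13:53:00.
Day-of-year for 2057-10-19: days since 2057-01-01 inclusive = 292, zero-padded to 292.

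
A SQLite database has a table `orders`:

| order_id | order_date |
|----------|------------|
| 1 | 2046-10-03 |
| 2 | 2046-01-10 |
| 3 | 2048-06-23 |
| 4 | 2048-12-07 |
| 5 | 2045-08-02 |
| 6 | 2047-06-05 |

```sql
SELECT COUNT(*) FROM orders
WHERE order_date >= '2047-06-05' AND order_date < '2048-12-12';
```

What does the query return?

3

Rows in [2047-06-05, 2048-12-12): 2048-06-23, 2048-12-07, 2047-06-05 → 3 rows.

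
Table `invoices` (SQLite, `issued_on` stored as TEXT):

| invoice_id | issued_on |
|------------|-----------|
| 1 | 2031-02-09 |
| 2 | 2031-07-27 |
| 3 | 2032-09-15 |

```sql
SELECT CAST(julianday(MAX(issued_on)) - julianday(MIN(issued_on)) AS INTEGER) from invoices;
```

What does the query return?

584

MIN = 2031-02-09, MAX = 2032-09-15.
19 days remain in February 2031 after the 9th (28 − 9).
Full months from March 2031 through August 2032 contribute their day counts.
Then 15 days into September 2032.
Total: 19 + 31 + 30 + 31 + 30 + 31 + 31 + 30 + 31 + 30 + 31 + 31 + 29 + 31 + 30 + 31 + 30 + 31 + 31 + 15 = 584.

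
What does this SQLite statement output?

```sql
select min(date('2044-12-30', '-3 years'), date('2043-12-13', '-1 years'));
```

date('2044-12-30', '-3 years') → 2041-12-30.
date('2043-12-13', '-1 years') → 2042-12-13.
Earlier of the two is 2041-12-30.

2041-12-30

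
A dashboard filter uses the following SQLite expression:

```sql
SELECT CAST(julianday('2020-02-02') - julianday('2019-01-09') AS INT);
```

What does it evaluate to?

389

22 days remain in January 2019 after the 9th (31 − 9).
Full months from February 2019 through January 2020 contribute their day counts.
Then 2 days into February 2020.
Total: 22 + 28 + 31 + 30 + 31 + 30 + 31 + 31 + 30 + 31 + 30 + 31 + 31 + 2 = 389.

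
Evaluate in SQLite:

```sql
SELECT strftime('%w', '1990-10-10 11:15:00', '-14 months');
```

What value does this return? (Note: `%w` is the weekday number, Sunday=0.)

First apply '-14 months': 1990-10-10 11:15:00 → 1989-08-10 11:15:00.
1989-08-10 is a Thursday; with Sunday=0 that is 4.

4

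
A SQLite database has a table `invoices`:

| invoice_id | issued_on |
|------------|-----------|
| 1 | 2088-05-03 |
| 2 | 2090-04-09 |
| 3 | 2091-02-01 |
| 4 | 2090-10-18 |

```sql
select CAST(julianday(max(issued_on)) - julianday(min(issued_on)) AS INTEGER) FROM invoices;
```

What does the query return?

MIN = 2088-05-03, MAX = 2091-02-01.
28 days remain in May 2088 after the 3rd (31 − 3).
Full months from June 2088 through January 2091 contribute their day counts.
Then 1 day into February 2091.
Total: 28 + 30 + 31 + 31 + 30 + 31 + 30 + 31 + 31 + 28 + 31 + 30 + 31 + 30 + 31 + 31 + 30 + 31 + 30 + 31 + 31 + 28 + 31 + 30 + 31 + 30 + 31 + 31 + 30 + 31 + 30 + 31 + 31 + 1 = 1004.

1004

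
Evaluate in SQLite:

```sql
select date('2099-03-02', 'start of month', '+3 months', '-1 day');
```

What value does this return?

`start of month` rewinds 2099-03-02 to 2099-03-01.
Adding +3 months to 2099-03-01 gives 2099-06-01.
Going back 1 day from 2099-06-01 reaches 2099-05-31 (last day of May, 31 days).

2099-05-31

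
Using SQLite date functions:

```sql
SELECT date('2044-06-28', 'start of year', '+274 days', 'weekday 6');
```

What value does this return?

2044-10-01

`start of year` rewinds 2044-06-28 to 2044-01-01.
Applying '+274 days' to 2044-01-01: counting 274 days forward gives 2044-10-01.
`weekday 6` advances to the next Saturday; 2044-10-01 is already a Saturday, so it stays at 2044-10-01.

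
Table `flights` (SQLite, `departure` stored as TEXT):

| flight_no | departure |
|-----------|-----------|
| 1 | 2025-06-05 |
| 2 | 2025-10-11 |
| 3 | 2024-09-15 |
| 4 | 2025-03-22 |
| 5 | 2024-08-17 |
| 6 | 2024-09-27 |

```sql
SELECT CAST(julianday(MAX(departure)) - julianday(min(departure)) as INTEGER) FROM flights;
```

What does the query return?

MIN = 2024-08-17, MAX = 2025-10-11.
14 days remain in August 2024 after the 17th (31 − 17).
Full months from September 2024 through September 2025 contribute their day counts.
Then 11 days into October 2025.
Total: 14 + 30 + 31 + 30 + 31 + 31 + 28 + 31 + 30 + 31 + 30 + 31 + 31 + 30 + 11 = 420.

420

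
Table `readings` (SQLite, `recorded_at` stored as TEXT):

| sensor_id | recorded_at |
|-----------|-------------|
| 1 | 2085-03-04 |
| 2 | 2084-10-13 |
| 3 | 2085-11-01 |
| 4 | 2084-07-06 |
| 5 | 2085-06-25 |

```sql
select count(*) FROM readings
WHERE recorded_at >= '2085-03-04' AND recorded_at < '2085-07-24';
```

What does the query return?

Rows in [2085-03-04, 2085-07-24): 2085-03-04, 2085-06-25 → 2 rows.

2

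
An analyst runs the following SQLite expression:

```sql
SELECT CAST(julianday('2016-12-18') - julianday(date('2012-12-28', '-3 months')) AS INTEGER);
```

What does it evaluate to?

Adding -3 months to 2012-12-28 gives 2012-09-28.
2 days remain in September 2012 after the 28th (30 − 28).
Full months from October 2012 through November 2016 contribute their day counts.
Then 18 days into December 2016.
Total: 2 + 31 + 30 + 31 + 31 + 28 + 31 + 30 + 31 + 30 + 31 + 31 + 30 + 31 + 30 + 31 + 31 + 28 + 31 + 30 + 31 + 30 + 31 + 31 + 30 + 31 + 30 + 31 + 31 + 28 + 31 + 30 + 31 + 30 + 31 + 31 + 30 + 31 + 30 + 31 + 31 + 29 + 31 + 30 + 31 + 30 + 31 + 31 + 30 + 31 + 30 + 18 = 1542.

1542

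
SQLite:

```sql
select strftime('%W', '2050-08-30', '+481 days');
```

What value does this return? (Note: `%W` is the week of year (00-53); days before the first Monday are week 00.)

51

First apply '+481 days': 2050-08-30 → 2051-12-24.
2051-12-24 is a Sunday. SQLite's %W counts Mondays since the year started; the result is 51.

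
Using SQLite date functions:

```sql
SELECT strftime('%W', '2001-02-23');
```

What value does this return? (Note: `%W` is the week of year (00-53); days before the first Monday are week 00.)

2001-02-23 is a Friday. SQLite's %W counts Mondays since the year started; the result is 08.

08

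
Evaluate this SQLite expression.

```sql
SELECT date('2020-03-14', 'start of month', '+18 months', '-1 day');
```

`start of month` rewinds 2020-03-14 to 2020-03-01.
Adding +18 months to 2020-03-01 gives 2021-09-01.
Going back 1 day from 2021-09-01 reaches 2021-08-31 (last day of August, 31 days).

2021-08-31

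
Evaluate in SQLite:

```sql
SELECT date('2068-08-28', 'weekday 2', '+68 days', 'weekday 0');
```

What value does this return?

`weekday 2` advances to the next Tuesday; 2068-08-28 is already a Tuesday, so it stays at 2068-08-28.
Applying '+68 days' to 2068-08-28: counting 68 days forward gives 2068-11-04.
`weekday 0` advances to the next Sunday; 2068-11-04 is already a Sunday, so it stays at 2068-11-04.

2068-11-04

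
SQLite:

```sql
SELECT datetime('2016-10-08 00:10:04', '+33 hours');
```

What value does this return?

+33 hours from 2016-10-08 00:10:04 is 2016-10-09 09:10:04 (crosses midnight).

2016-10-09 09:10:04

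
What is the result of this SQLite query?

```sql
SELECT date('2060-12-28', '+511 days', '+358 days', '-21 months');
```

Applying '+511 days' to 2060-12-28: counting 511 days forward gives 2062-05-23.
Applying '+358 days' to 2062-05-23: counting 358 days forward gives 2063-05-16.
Adding -21 months to 2063-05-16 gives 2061-08-16.

2061-08-16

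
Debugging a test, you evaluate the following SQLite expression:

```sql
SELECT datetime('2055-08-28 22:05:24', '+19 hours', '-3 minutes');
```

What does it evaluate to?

2055-08-29 17:02:24

+19 hours from 2055-08-28 22:05:24 is 2055-08-29 17:05:24 (crosses midnight).
-3 minutes from 2055-08-29 17:05:24 is 2055-08-29 17:02:24.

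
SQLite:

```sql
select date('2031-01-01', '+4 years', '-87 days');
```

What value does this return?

2034-10-06

Adding +4 years to 2031-01-01 gives 2035-01-01.
Applying '-87 days' to 2035-01-01: counting 87 days back gives 2034-10-06.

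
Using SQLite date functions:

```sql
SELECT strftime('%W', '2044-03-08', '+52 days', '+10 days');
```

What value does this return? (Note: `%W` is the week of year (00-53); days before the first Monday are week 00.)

19

First apply '+52 days', '+10 days': 2044-03-08 → 2044-05-09.
2044-05-09 is a Monday. SQLite's %W counts Mondays since the year started; the result is 19.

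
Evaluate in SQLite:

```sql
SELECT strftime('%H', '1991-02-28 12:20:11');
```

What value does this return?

`%H` extracts the 2-digit hour (00-23): 12.

12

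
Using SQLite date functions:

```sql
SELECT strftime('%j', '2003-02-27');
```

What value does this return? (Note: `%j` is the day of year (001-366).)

058

Day-of-year for 2003-02-27: days since 2003-01-01 inclusive = 58, zero-padded to 058.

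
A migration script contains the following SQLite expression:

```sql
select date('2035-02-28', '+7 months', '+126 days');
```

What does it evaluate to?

2036-02-01

Adding +7 months to 2035-02-28 gives 2035-09-28.
Applying '+126 days' to 2035-09-28: counting 126 days forward gives 2036-02-01.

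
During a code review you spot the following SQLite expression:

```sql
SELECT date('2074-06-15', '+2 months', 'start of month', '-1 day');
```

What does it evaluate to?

2074-07-31

Adding +2 months to 2074-06-15 gives 2074-08-15.
`start of month` rewinds 2074-08-15 to 2074-08-01.
Going back 1 day from 2074-08-01 reaches 2074-07-31 (last day of July, 31 days).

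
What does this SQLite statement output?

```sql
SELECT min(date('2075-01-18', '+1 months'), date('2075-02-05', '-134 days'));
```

2074-09-24

date('2075-01-18', '+1 months') → 2075-02-18.
date('2075-02-05', '-134 days') → 2074-09-24.
Earlier of the two is 2074-09-24.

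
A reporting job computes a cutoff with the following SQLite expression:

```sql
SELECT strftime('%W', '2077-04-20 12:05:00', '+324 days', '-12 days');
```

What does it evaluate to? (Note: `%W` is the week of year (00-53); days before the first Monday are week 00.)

First apply '+324 days', '-12 days': 2077-04-20 12:05:00 → 2078-02-26 12:05:00.
2078-02-26 is a Saturday. SQLite's %W counts Mondays since the year started; the result is 08.

08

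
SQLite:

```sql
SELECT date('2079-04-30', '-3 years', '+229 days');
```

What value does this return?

2076-12-15

Adding -3 years to 2079-04-30 gives 2076-04-30.
Applying '+229 days' to 2076-04-30: counting 229 days forward gives 2076-12-15.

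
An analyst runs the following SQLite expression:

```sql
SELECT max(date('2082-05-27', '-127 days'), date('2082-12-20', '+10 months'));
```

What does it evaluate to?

2083-10-20

date('2082-05-27', '-127 days') → 2082-01-20.
date('2082-12-20', '+10 months') → 2083-10-20.
Later of the two is 2083-10-20.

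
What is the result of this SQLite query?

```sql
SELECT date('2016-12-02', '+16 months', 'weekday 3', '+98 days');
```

2018-07-11

Adding +16 months to 2016-12-02 gives 2018-04-02.
`weekday 3` advances to the next Wednesday; 2018-04-02 is a Monday, so it moves forward to 2018-04-04.
Applying '+98 days' to 2018-04-04: counting 98 days forward gives 2018-07-11.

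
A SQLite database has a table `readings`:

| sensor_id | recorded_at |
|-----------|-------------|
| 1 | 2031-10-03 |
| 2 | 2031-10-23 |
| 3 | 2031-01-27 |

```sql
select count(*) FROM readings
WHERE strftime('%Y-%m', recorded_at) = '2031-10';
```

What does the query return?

2

Rows with year-month 2031-10: 2031-10-03, 2031-10-23 → 2.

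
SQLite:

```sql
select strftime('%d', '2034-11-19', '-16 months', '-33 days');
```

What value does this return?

First apply '-16 months', '-33 days': 2034-11-19 → 2033-06-16.
`%d` extracts the 2-digit day of month: 16.

16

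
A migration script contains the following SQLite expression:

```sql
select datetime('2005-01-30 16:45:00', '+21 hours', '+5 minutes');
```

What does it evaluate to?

+21 hours from 2005-01-30 16:45:00 is 2005-01-31 13:45:00 (crosses midnight).
+5 minutes from 2005-01-31 13:45:00 is 2005-01-31 13:50:00.

2005-01-31 13:50:00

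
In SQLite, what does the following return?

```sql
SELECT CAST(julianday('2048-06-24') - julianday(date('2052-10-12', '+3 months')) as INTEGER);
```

Adding +3 months to 2052-10-12 gives 2053-01-12.
6 days remain in June 2048 after the 24th (30 − 24).
Full months from July 2048 through December 2052 contribute their day counts.
Then 12 days into January 2053.
Total: 6 + 31 + 31 + 30 + 31 + 30 + 31 + 31 + 28 + 31 + 30 + 31 + 30 + 31 + 31 + 30 + 31 + 30 + 31 + 31 + 28 + 31 + 30 + 31 + 30 + 31 + 31 + 30 + 31 + 30 + 31 + 31 + 28 + 31 + 30 + 31 + 30 + 31 + 31 + 30 + 31 + 30 + 31 + 31 + 29 + 31 + 30 + 31 + 30 + 31 + 31 + 30 + 31 + 30 + 31 + 12 = 1663.
The subtraction is earlier − later, so the result is −1663 → -1663.

-1663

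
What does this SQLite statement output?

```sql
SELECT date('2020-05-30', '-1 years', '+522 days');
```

2020-11-02

Adding -1 year to 2020-05-30 gives 2019-05-30.
Applying '+522 days' to 2019-05-30: counting 522 days forward gives 2020-11-02.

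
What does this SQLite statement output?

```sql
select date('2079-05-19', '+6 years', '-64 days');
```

2085-03-16

Adding +6 years to 2079-05-19 gives 2085-05-19.
Applying '-64 days' to 2085-05-19: counting 64 days back gives 2085-03-16.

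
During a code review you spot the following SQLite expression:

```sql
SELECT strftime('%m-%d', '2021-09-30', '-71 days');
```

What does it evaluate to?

07-21

First apply '-71 days': 2021-09-30 → 2021-07-21.
`%m-%d` extracts the month-day: 07-21.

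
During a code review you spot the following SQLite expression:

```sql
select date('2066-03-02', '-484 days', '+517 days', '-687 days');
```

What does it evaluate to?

Applying '-484 days' to 2066-03-02: counting 484 days back gives 2064-11-03.
Applying '+517 days' to 2064-11-03: counting 517 days forward gives 2066-04-04.
Applying '-687 days' to 2066-04-04: counting 687 days back gives 2064-05-17.

2064-05-17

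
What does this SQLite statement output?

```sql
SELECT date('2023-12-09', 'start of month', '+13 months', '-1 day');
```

`start of month` rewinds 2023-12-09 to 2023-12-01.
Adding +13 months to 2023-12-01 gives 2025-01-01.
Going back 1 day from 2025-01-01 reaches 2024-12-31 (last day of December, 31 days).

2024-12-31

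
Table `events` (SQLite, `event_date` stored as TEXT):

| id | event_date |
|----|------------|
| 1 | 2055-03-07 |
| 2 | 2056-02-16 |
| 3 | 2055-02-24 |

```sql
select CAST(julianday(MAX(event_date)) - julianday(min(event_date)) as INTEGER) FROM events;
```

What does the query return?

MIN = 2055-02-24, MAX = 2056-02-16.
4 days remain in February 2055 after the 24th (28 − 24).
Full months from March 2055 through January 2056 contribute their day counts.
Then 16 days into February 2056.
Total: 4 + 31 + 30 + 31 + 30 + 31 + 31 + 30 + 31 + 30 + 31 + 31 + 16 = 357.

357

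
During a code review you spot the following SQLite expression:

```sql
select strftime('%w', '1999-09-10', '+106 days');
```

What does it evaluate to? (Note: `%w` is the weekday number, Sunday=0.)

First apply '+106 days': 1999-09-10 → 1999-12-25.
1999-12-25 is a Saturday; with Sunday=0 that is 6.

6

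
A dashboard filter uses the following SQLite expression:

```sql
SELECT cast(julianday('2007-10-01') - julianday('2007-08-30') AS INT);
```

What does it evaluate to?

32

1 day remains in August 2007 after the 30th (31 − 30).
September 2007: 30 days.
Then 1 day into October 2007.
Total: 1 + 30 + 1 = 32.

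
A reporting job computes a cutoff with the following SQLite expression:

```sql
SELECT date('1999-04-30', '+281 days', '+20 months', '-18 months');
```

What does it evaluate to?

2000-04-05

Applying '+281 days' to 1999-04-30: counting 281 days forward gives 2000-02-05.
Adding +20 months to 2000-02-05 gives 2001-10-05.
Adding -18 months to 2001-10-05 gives 2000-04-05.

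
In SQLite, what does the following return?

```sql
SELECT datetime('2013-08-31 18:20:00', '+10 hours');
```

+10 hours from 2013-08-31 18:20:00 is 2013-09-01 04:20:00 (crosses midnight).

2013-09-01 04:20:00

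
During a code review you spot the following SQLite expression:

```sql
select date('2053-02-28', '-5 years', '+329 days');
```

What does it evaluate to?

Adding -5 years to 2053-02-28 gives 2048-02-28.
Applying '+329 days' to 2048-02-28: counting 329 days forward gives 2049-01-22.

2049-01-22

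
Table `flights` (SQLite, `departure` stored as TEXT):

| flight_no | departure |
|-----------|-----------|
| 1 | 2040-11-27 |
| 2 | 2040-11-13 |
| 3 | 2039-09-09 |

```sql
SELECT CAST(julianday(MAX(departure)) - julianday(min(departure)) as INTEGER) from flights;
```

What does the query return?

445

MIN = 2039-09-09, MAX = 2040-11-27.
21 days remain in September 2039 after the 9th (30 − 9).
Full months from October 2039 through October 2040 contribute their day counts.
Then 27 days into November 2040.
Total: 21 + 31 + 30 + 31 + 31 + 29 + 31 + 30 + 31 + 30 + 31 + 31 + 30 + 31 + 27 = 445.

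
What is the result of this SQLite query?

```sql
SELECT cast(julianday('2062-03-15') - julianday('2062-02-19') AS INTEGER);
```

24

9 days remain in February 2062 after the 19th (28 − 19).
Then 15 days into March 2062.
Total: 9 + 15 = 24.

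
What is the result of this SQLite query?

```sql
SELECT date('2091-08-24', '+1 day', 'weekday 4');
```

2091-08-30

Advancing 1 more day within August lands on 2091-08-25.
`weekday 4` advances to the next Thursday; 2091-08-25 is a Saturday, so it moves forward to 2091-08-30.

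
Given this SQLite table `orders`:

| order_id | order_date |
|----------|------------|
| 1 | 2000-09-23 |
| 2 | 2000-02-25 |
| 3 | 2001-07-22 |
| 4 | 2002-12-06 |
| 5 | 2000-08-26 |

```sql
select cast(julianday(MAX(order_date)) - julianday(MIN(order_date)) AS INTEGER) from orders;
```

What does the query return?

MIN = 2000-02-25, MAX = 2002-12-06.
4 days remain in February 2000 after the 25th (29 − 25).
Full months from March 2000 through November 2002 contribute their day counts.
Then 6 days into December 2002.
Total: 4 + 31 + 30 + 31 + 30 + 31 + 31 + 30 + 31 + 30 + 31 + 31 + 28 + 31 + 30 + 31 + 30 + 31 + 31 + 30 + 31 + 30 + 31 + 31 + 28 + 31 + 30 + 31 + 30 + 31 + 31 + 30 + 31 + 30 + 6 = 1015.

1015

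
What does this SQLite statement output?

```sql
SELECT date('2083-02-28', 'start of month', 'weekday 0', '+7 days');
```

2083-02-14

`start of month` rewinds 2083-02-28 to 2083-02-01.
`weekday 0` advances to the next Sunday; 2083-02-01 is a Monday, so it moves forward to 2083-02-07.
Advancing 7 more days within February lands on 2083-02-14.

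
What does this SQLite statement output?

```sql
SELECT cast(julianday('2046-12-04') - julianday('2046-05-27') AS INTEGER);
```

191

4 days remain in May 2046 after the 27th (31 − 27).
Full months from June 2046 through November 2046 contribute their day counts.
Then 4 days into December 2046.
Total: 4 + 30 + 31 + 31 + 30 + 31 + 30 + 4 = 191.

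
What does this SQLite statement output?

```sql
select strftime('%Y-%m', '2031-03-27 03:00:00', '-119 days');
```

First apply '-119 days': 2031-03-27 03:00:00 → 2030-11-28 03:00:00.
`%Y-%m` extracts the year-month: 2030-11.

2030-11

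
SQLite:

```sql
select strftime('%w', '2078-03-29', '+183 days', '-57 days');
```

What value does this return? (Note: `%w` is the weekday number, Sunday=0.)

2

First apply '+183 days', '-57 days': 2078-03-29 → 2078-08-02.
2078-08-02 is a Tuesday; with Sunday=0 that is 2.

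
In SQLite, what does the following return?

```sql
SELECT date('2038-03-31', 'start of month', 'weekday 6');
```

`start of month` rewinds 2038-03-31 to 2038-03-01.
`weekday 6` advances to the next Saturday; 2038-03-01 is a Monday, so it moves forward to 2038-03-06.

2038-03-06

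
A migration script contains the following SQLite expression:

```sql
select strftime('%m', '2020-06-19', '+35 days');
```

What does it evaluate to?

First apply '+35 days': 2020-06-19 → 2020-07-24.
`%m` extracts the 2-digit month (01-12): 07.

07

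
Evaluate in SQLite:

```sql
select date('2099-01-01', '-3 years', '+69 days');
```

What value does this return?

Adding -3 years to 2099-01-01 gives 2096-01-01.
Applying '+69 days' to 2096-01-01: counting 69 days forward gives 2096-03-10.

2096-03-10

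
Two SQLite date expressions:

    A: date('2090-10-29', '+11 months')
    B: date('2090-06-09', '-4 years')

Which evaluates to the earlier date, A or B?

A = 2091-09-29.
B = 2086-06-09.
B is earlier.

B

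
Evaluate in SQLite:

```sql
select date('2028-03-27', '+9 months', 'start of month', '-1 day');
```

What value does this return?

2028-11-30

Adding +9 months to 2028-03-27 gives 2028-12-27.
`start of month` rewinds 2028-12-27 to 2028-12-01.
Going back 1 day from 2028-12-01 reaches 2028-11-30 (last day of November, 30 days).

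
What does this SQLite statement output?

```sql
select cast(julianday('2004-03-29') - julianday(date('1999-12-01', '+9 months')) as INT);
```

Adding +9 months to 1999-12-01 gives 2000-09-01.
29 days remain in September 2000 after the 1st (30 − 1).
Full months from October 2000 through February 2004 contribute their day counts.
Then 29 days into March 2004.
Total: 29 + 31 + 30 + 31 + 31 + 28 + 31 + 30 + 31 + 30 + 31 + 31 + 30 + 31 + 30 + 31 + 31 + 28 + 31 + 30 + 31 + 30 + 31 + 31 + 30 + 31 + 30 + 31 + 31 + 28 + 31 + 30 + 31 + 30 + 31 + 31 + 30 + 31 + 30 + 31 + 31 + 29 + 29 = 1305.

1305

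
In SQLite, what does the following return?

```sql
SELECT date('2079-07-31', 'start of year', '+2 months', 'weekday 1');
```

`start of year` rewinds 2079-07-31 to 2079-01-01.
Adding +2 months to 2079-01-01 gives 2079-03-01.
`weekday 1` advances to the next Monday; 2079-03-01 is a Wednesday, so it moves forward to 2079-03-06.

2079-03-06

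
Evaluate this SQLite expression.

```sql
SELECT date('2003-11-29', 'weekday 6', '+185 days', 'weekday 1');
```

2004-06-07

`weekday 6` advances to the next Saturday; 2003-11-29 is already a Saturday, so it stays at 2003-11-29.
Applying '+185 days' to 2003-11-29: counting 185 days forward gives 2004-06-01.
`weekday 1` advances to the next Monday; 2004-06-01 is a Tuesday, so it moves forward to 2004-06-07.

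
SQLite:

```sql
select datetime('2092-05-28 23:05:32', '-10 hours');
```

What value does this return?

-10 hours from 2092-05-28 23:05:32 is 2092-05-28 13:05:32.

2092-05-28 13:05:32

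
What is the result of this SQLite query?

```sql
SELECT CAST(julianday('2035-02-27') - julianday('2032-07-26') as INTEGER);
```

946

5 days remain in July 2032 after the 26th (31 − 26).
Full months from August 2032 through January 2035 contribute their day counts.
Then 27 days into February 2035.
Total: 5 + 31 + 30 + 31 + 30 + 31 + 31 + 28 + 31 + 30 + 31 + 30 + 31 + 31 + 30 + 31 + 30 + 31 + 31 + 28 + 31 + 30 + 31 + 30 + 31 + 31 + 30 + 31 + 30 + 31 + 31 + 27 = 946.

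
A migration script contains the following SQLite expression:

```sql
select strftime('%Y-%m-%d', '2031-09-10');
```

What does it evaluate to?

2031-09-10

`%Y-%m-%d` extracts the ISO date: 2031-09-10.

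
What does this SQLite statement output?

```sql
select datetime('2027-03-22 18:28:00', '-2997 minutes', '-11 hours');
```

2997 minutes = 49h 57m; -2997 minutes from 2027-03-22 18:28:00 is 2027-03-20 16:31:00 (crosses midnight).
-11 hours from 2027-03-20 16:31:00 is 2027-03-20 05:31:00.

2027-03-20 05:31:00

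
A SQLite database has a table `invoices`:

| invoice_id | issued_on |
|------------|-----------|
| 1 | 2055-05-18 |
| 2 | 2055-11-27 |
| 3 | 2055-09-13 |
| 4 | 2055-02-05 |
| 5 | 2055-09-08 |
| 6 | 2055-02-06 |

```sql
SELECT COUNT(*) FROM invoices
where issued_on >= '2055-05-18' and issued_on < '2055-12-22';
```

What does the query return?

Rows in [2055-05-18, 2055-12-22): 2055-05-18, 2055-11-27, 2055-09-13, 2055-09-08 → 4 rows.

4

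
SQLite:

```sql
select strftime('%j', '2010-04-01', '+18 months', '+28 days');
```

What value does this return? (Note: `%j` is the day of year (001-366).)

302

First apply '+18 months', '+28 days': 2010-04-01 → 2011-10-29.
Day-of-year for 2011-10-29: days since 2011-01-01 inclusive = 302, zero-padded to 302.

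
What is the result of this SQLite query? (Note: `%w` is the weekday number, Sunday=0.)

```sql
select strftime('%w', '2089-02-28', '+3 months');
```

6

First apply '+3 months': 2089-02-28 → 2089-05-28.
2089-05-28 is a Saturday; with Sunday=0 that is 6.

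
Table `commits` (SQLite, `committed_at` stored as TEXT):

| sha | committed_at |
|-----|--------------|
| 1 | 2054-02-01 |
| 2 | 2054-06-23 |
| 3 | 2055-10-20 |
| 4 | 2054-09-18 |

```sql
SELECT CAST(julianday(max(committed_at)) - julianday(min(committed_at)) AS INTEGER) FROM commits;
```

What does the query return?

626

MIN = 2054-02-01, MAX = 2055-10-20.
27 days remain in February 2054 after the 1st (28 − 1).
Full months from March 2054 through September 2055 contribute their day counts.
Then 20 days into October 2055.
Total: 27 + 31 + 30 + 31 + 30 + 31 + 31 + 30 + 31 + 30 + 31 + 31 + 28 + 31 + 30 + 31 + 30 + 31 + 31 + 30 + 20 = 626.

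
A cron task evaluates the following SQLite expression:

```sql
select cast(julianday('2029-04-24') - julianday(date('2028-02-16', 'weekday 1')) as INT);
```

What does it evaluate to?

`weekday 1` advances to the next Monday; 2028-02-16 is a Wednesday, so it moves forward to 2028-02-21.
8 days remain in February 2028 after the 21st (29 − 21).
Full months from March 2028 through March 2029 contribute their day counts.
Then 24 days into April 2029.
Total: 8 + 31 + 30 + 31 + 30 + 31 + 31 + 30 + 31 + 30 + 31 + 31 + 28 + 31 + 24 = 428.

428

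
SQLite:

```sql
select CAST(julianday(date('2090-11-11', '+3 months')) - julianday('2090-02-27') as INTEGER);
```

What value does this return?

Adding +3 months to 2090-11-11 gives 2091-02-11.
1 day remains in February 2090 after the 27th (28 − 27).
Full months from March 2090 through January 2091 contribute their day counts.
Then 11 days into February 2091.
Total: 1 + 31 + 30 + 31 + 30 + 31 + 31 + 30 + 31 + 30 + 31 + 31 + 11 = 349.

349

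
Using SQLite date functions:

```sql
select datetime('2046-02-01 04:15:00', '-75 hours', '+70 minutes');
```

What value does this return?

2046-01-29 02:25:00

-75 hours from 2046-02-01 04:15:00 is 2046-01-29 01:15:00 (crosses midnight).
70 minutes = 1h 10m; +70 minutes from 2046-01-29 01:15:00 is 2046-01-29 02:25:00.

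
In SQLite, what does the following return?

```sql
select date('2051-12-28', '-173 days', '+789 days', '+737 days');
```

2055-09-11

Applying '-173 days' to 2051-12-28: counting 173 days back gives 2051-07-08.
Applying '+789 days' to 2051-07-08: counting 789 days forward gives 2053-09-04.
Applying '+737 days' to 2053-09-04: counting 737 days forward gives 2055-09-11.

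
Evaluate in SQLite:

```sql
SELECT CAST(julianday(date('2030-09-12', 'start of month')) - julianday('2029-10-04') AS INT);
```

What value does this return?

`start of month` rewinds 2030-09-12 to 2030-09-01.
27 days remain in October 2029 after the 4th (31 − 4).
Full months from November 2029 through August 2030 contribute their day counts.
Then 1 day into September 2030.
Total: 27 + 30 + 31 + 31 + 28 + 31 + 30 + 31 + 30 + 31 + 31 + 1 = 332.

332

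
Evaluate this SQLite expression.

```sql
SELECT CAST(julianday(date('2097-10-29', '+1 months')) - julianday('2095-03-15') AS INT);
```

Adding +1 month to 2097-10-29 gives 2097-11-29.
16 days remain in March 2095 after the 15th (31 − 15).
Full months from April 2095 through October 2097 contribute their day counts.
Then 29 days into November 2097.
Total: 16 + 30 + 31 + 30 + 31 + 31 + 30 + 31 + 30 + 31 + 31 + 29 + 31 + 30 + 31 + 30 + 31 + 31 + 30 + 31 + 30 + 31 + 31 + 28 + 31 + 30 + 31 + 30 + 31 + 31 + 30 + 31 + 29 = 990.

990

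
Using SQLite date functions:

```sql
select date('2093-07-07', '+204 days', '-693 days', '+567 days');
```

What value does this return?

Applying '+204 days' to 2093-07-07: counting 204 days forward gives 2094-01-27.
Applying '-693 days' to 2094-01-27: counting 693 days back gives 2092-03-05.
Applying '+567 days' to 2092-03-05: counting 567 days forward gives 2093-09-23.

2093-09-23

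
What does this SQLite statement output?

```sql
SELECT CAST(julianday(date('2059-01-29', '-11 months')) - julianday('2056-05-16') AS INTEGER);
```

654

Adding -11 months to 2059-01-29 targets 2058-02-29. February 2058 has only 28 days, so SQLite normalizes the 1-day overflow forward to 2058-03-01.
15 days remain in May 2056 after the 16th (31 − 16).
Full months from June 2056 through February 2058 contribute their day counts.
Then 1 day into March 2058.
Total: 15 + 30 + 31 + 31 + 30 + 31 + 30 + 31 + 31 + 28 + 31 + 30 + 31 + 30 + 31 + 31 + 30 + 31 + 30 + 31 + 31 + 28 + 1 = 654.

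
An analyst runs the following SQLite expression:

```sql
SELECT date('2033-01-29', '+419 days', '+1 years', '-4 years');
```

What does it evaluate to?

2031-03-24

Applying '+419 days' to 2033-01-29: counting 419 days forward gives 2034-03-24.
Adding +1 year to 2034-03-24 gives 2035-03-24.
Adding -4 years to 2035-03-24 gives 2031-03-24.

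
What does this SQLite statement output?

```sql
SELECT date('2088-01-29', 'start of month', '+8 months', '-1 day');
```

2088-08-31

`start of month` rewinds 2088-01-29 to 2088-01-01.
Adding +8 months to 2088-01-01 gives 2088-09-01.
Going back 1 day from 2088-09-01 reaches 2088-08-31 (last day of August, 31 days).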